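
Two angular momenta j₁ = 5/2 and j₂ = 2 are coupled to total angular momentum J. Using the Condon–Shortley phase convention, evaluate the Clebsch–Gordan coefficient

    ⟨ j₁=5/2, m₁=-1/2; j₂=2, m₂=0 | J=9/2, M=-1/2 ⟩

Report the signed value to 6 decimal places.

j₁+j₂−J=0  J+j₁−j₂=5  J−j₁+j₂=4  j₁+j₂+J+1=10
(j₁±m₁, j₂±m₂, J±M) = (2,3,2,2,4,5)
P² = 7680/7
sum k=0..0:
  [0] +1/48 = 1/48
S = 1/48
C² = P²·S² = 10/21 ; C = +0.690066

+0.690066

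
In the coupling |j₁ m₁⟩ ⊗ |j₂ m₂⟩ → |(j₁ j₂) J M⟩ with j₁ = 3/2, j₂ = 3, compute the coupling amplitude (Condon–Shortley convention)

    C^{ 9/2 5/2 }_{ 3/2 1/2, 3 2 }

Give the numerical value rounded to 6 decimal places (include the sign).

j₁+j₂−J=0  J+j₁−j₂=3  J−j₁+j₂=6  j₁+j₂+J+1=10
(j₁±m₁, j₂±m₂, J±M) = (2,1,5,1,7,2)
P² = 28800
sum k=0..0:
  [0] +1/240 = 1/240
S = 1/240
C² = P²·S² = 1/2 ; C = +0.707107

+√(1/2) = +0.707107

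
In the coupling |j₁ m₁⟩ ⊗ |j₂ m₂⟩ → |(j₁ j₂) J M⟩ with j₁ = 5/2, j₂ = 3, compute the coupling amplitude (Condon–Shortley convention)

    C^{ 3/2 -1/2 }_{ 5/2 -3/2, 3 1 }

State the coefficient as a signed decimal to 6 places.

−√(7/30) ≈ -0.483046

triangle: 4!*1!*2!/8! = 48/40320
(j±m)!: 1!*4!*4!*2!*1!*2! = 2304
prefactor² = (2J+1)*Δ*N² = 384/35
  k=3: −1/(3!*1!*1!*1!*0!*1!) = -1/6
  k=4: +1/(4!*0!*0!*0!*1!*2!) = 1/48
Σ = -7/48  ⇒  CG² = 384/35*(-7/48)² = 7/30
CG = −√(7/30) = -0.483046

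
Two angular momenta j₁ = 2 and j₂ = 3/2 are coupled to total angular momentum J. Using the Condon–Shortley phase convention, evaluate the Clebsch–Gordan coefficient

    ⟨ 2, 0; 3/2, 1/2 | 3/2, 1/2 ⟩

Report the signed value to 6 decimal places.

triangle: 2!*2!*1!/6! = 4/720
(j±m)!: 2!*2!*2!*1!*2!*1! = 16
prefactor² = (2J+1)*Δ*N² = 16/45
  k=1: −1/(1!*1!*1!*1!*1!*0!) = -1
  k=2: +1/(2!*0!*0!*0!*2!*1!) = 1/4
Σ = -3/4  ⇒  CG² = 16/45*(-3/4)² = 1/5
CG = −√(1/5) = -0.447214

-0.447214  (= −√(1/5))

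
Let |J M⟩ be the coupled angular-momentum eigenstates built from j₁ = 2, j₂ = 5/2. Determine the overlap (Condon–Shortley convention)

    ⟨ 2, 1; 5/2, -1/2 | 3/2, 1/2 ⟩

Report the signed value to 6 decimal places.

j₁+j₂−J=3  J+j₁−j₂=1  J−j₁+j₂=2  j₁+j₂+J+1=7
(j₁±m₁, j₂±m₂, J±M) = (3,1,2,3,2,1)
P² = 48/35
sum k=0..1:
  [0] +1/12 = 1/12
  [1] −1/2 = -1/2
S = -5/12
C² = P²·S² = 5/21 ; C = -0.487950

−√(5/21) ≈ -0.487950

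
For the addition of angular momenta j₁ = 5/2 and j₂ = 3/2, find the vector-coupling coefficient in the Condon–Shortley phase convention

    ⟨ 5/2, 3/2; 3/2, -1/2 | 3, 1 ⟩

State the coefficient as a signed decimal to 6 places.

+√(49/120) ≈ +0.639010

j₁+j₂−J=1  J+j₁−j₂=4  J−j₁+j₂=2  j₁+j₂+J+1=8
(j₁±m₁, j₂±m₂, J±M) = (4,1,1,2,4,2)
P² = 96/5
sum k=0..1:
  [0] +1/6 = 1/6
  [1] −1/48 = -1/48
S = 7/48
C² = P²·S² = 49/120 ; C = +0.639010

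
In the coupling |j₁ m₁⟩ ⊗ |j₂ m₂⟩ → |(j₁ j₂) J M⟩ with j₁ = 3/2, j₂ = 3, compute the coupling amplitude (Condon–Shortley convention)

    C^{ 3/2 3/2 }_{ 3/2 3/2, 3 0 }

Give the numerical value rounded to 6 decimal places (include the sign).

+√(1/35) ≈ +0.169031

triangle: 3!*0!*3!/7! = 36/5040
(j±m)!: 3!*0!*3!*3!*3!*0! = 1296
prefactor² = (2J+1)*Δ*N² = 1296/35
  k=0: +1/(0!*3!*0!*3!*0!*0!) = 1/36
Σ = 1/36  ⇒  CG² = 1296/35*1/36² = 1/35
CG = +√(1/35) = +0.169031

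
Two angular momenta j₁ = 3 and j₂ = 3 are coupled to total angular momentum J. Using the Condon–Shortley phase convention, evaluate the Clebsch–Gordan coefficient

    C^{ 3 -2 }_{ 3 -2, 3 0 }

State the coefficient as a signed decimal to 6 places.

triangle: 3!·3!·3!/10! = 216/3628800
(j±m)!: 1!·5!·3!·3!·1!·5! = 518400
prefactor² = (2J+1)·Δ·N² = 216
  k=2: +1/(2!·1!·3!·1!·0!·2!) = 1/24
  k=3: −1/(3!·0!·2!·0!·1!·3!) = -1/72
Σ = 1/36  ⇒  CG² = 216·1/36² = 1/6
CG = +√(1/6) = +0.408248

+0.408248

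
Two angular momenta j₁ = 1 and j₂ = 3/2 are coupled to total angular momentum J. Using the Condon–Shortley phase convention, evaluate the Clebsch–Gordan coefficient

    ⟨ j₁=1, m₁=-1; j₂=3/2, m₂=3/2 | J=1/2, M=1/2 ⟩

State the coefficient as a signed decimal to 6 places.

+0.707107

√[2·2!0!1!/4! · 0!2!3!0!1!0!] = √(2)
  +(−1)^2/∏(2,0,0,1,0,0)! = 1/2  (running 1/2)
⟨..|..⟩ = √(2)·(1/2) = +0.707107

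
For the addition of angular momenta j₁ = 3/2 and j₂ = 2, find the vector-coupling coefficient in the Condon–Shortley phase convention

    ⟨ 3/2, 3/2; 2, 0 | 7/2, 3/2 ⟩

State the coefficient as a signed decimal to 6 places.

+0.534522  (= +√(2/7))

j₁+j₂−J=0  J+j₁−j₂=3  J−j₁+j₂=4  j₁+j₂+J+1=8
(j₁±m₁, j₂±m₂, J±M) = (3,0,2,2,5,2)
P² = 1152/7
sum k=0..0:
  [0] +1/24 = 1/24
S = 1/24
C² = P²·S² = 2/7 ; C = +0.534522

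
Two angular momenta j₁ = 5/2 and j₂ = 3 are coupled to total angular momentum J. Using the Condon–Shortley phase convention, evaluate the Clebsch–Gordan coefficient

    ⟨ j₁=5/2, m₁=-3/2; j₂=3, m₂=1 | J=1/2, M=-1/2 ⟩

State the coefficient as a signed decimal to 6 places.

j₁+j₂−J=5  J+j₁−j₂=0  J−j₁+j₂=1  j₁+j₂+J+1=7
(j₁±m₁, j₂±m₂, J±M) = (1,4,4,2,0,1)
P² = 384/7
sum k=4..4:
  [4] +1/24 = 1/24
S = 1/24
C² = P²·S² = 2/21 ; C = +0.308607

+√(2/21) ≈ +0.308607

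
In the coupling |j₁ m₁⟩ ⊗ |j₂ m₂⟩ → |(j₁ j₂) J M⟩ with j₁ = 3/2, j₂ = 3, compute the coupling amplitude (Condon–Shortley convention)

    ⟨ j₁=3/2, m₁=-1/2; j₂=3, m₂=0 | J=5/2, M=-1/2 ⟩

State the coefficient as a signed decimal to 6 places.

j₁+j₂−J=2  J+j₁−j₂=1  J−j₁+j₂=4  j₁+j₂+J+1=8
(j₁±m₁, j₂±m₂, J±M) = (1,2,3,3,2,3)
P² = 216/35
sum k=1..2:
  [1] −1/4 = -1/4
  [2] +1/12 = 1/12
S = -1/6
C² = P²·S² = 6/35 ; C = -0.414039

-0.414039  (= −√(6/35))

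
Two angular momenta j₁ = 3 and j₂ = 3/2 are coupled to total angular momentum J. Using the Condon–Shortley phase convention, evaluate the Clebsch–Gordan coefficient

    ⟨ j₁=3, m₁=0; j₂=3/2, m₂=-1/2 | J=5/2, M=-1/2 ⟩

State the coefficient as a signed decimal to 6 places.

-0.414039  (= −√(6/35))

triangle: 2!*4!*1!/8! = 48/40320
(j±m)!: 3!*3!*1!*2!*2!*3! = 864
prefactor² = (2J+1)*Δ*N² = 216/35
  k=0: +1/(0!*2!*3!*1!*1!*0!) = 1/12
  k=1: −1/(1!*1!*2!*0!*2!*1!) = -1/4
Σ = -1/6  ⇒  CG² = 216/35*(-1/6)² = 6/35
CG = −√(6/35) = -0.414039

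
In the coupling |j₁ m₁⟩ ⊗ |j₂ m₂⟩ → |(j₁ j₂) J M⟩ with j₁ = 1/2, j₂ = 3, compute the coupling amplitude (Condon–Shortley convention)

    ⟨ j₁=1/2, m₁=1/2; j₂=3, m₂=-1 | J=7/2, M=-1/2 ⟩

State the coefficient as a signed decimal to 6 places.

triangle: 0!·1!·6!/8! = 720/40320
(j±m)!: 1!·0!·2!·4!·3!·4! = 6912
prefactor² = (2J+1)·Δ·N² = 6912/7
  k=0: +1/(0!·0!·0!·2!·1!·4!) = 1/48
Σ = 1/48  ⇒  CG² = 6912/7·1/48² = 3/7
CG = +√(3/7) = +0.654654

+√(3/7) ≈ +0.654654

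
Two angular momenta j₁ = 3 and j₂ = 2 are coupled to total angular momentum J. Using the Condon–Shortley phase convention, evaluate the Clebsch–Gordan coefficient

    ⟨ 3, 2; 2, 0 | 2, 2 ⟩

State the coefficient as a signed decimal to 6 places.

−√(5/14) ≈ -0.597614

triangle: 3!·3!·1!/8! = 36/40320
(j±m)!: 5!·1!·2!·2!·4!·0! = 11520
prefactor² = (2J+1)·Δ·N² = 360/7
  k=1: −1/(1!·2!·0!·1!·3!·0!) = -1/12
Σ = -1/12  ⇒  CG² = 360/7·(-1/12)² = 5/14
CG = −√(5/14) = -0.597614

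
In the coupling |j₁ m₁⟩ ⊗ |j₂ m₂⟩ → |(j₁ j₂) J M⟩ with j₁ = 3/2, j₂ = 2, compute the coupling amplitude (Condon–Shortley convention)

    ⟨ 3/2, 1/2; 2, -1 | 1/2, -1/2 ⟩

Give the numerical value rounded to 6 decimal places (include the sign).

j₁+j₂−J=3  J+j₁−j₂=0  J−j₁+j₂=1  j₁+j₂+J+1=5
(j₁±m₁, j₂±m₂, J±M) = (2,1,1,3,0,1)
P² = 6/5
sum k=1..1:
  [1] −1/2 = -1/2
S = -1/2
C² = P²·S² = 3/10 ; C = -0.547723

-0.547723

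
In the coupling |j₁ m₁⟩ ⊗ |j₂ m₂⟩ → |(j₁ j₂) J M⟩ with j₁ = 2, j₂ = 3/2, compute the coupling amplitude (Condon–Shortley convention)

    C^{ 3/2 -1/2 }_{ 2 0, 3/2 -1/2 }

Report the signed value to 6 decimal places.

√[4·2!2!1!/6! · 2!2!1!2!1!2!] = √(16/45)
  +(−1)^0/∏(0,2,2,1,0,0)! = 1/4  (running 1/4)
  +(−1)^1/∏(1,1,1,0,1,1)! = -1  (running -3/4)
⟨..|..⟩ = √(16/45)·(-3/4) = -0.447214

-0.447214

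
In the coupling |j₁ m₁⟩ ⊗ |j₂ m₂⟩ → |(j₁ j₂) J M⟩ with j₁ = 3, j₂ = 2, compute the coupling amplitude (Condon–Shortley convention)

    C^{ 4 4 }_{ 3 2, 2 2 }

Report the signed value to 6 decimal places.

√[9·1!5!3!/10! · 5!1!4!0!8!0!] = √(207360)
  +(−1)^1/∏(1,0,0,3,5,0)! = -1/720  (running -1/720)
⟨..|..⟩ = √(207360)·(-1/720) = -0.632456

-0.632456  (= −√(2/5))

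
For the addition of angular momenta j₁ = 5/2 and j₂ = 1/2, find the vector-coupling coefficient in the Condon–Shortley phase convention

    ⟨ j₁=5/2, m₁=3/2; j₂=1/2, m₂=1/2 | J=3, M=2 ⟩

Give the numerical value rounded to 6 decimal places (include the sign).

√[7·0!5!1!/7! · 4!1!1!0!5!1!] = √(480)
  +(−1)^0/∏(0,0,1,1,4,0)! = 1/24  (running 1/24)
⟨..|..⟩ = √(480)·(1/24) = +0.912871

+0.912871  (= +√(5/6))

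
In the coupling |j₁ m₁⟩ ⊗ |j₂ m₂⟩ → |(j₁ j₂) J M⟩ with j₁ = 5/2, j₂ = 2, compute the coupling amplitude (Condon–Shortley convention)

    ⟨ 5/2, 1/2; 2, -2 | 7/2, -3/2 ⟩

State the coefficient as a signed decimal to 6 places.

+0.617213  (= +√(8/21))

j₁+j₂−J=1  J+j₁−j₂=4  J−j₁+j₂=3  j₁+j₂+J+1=9
(j₁±m₁, j₂±m₂, J±M) = (3,2,0,4,2,5)
P² = 1536/7
sum k=0..0:
  [0] +1/24 = 1/24
S = 1/24
C² = P²·S² = 8/21 ; C = +0.617213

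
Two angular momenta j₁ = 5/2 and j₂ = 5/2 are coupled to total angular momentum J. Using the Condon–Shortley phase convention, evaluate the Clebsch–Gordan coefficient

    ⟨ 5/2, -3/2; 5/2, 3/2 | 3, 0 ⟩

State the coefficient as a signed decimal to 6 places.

j₁+j₂−J=2  J+j₁−j₂=3  J−j₁+j₂=3  j₁+j₂+J+1=9
(j₁±m₁, j₂±m₂, J±M) = (1,4,4,1,3,3)
P² = 144/5
sum k=1..2:
  [1] −1/36 = -1/36
  [2] +1/8 = 1/8
S = 7/72
C² = P²·S² = 49/180 ; C = +0.521749

+0.521749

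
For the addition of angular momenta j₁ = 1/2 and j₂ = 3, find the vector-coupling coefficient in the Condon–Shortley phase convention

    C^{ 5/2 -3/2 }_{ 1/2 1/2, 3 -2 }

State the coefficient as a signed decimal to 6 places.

√[6·1!0!5!/7! · 1!0!1!5!1!4!] = √(2880/7)
  +(−1)^0/∏(0,1,0,1,0,4)! = 1/24  (running 1/24)
⟨..|..⟩ = √(2880/7)·(1/24) = +0.845154

+0.845154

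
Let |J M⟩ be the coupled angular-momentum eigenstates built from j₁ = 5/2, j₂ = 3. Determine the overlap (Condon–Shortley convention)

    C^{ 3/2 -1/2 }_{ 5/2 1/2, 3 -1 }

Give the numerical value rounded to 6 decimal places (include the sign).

j₁+j₂−J=4  J+j₁−j₂=1  J−j₁+j₂=2  j₁+j₂+J+1=8
(j₁±m₁, j₂±m₂, J±M) = (3,2,2,4,1,2)
P² = 192/35
sum k=1..2:
  [1] −1/6 = -1/6
  [2] +1/8 = 1/8
S = -1/24
C² = P²·S² = 1/105 ; C = -0.097590

-0.097590  (= −√(1/105))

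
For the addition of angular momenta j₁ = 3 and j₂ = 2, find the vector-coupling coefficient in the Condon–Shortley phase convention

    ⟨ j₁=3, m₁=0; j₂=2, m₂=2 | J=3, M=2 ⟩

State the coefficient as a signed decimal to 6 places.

j₁+j₂−J=2  J+j₁−j₂=4  J−j₁+j₂=2  j₁+j₂+J+1=9
(j₁±m₁, j₂±m₂, J±M) = (3,3,4,0,5,1)
P² = 192
sum k=2..2:
  [2] +1/24 = 1/24
S = 1/24
C² = P²·S² = 1/3 ; C = +0.577350

+0.577350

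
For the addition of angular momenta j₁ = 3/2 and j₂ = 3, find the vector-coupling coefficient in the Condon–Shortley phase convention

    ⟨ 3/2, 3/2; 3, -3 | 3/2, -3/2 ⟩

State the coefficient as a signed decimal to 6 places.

j₁+j₂−J=3  J+j₁−j₂=0  J−j₁+j₂=3  j₁+j₂+J+1=7
(j₁±m₁, j₂±m₂, J±M) = (3,0,0,6,0,3)
P² = 5184/7
sum k=0..0:
  [0] +1/36 = 1/36
S = 1/36
C² = P²·S² = 4/7 ; C = +0.755929

+0.755929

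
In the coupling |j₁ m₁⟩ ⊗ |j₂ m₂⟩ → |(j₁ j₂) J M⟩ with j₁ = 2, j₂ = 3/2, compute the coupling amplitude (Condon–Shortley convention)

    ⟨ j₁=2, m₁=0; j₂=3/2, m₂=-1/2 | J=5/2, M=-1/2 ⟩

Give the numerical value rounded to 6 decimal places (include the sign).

+0.292770

triangle: 1!·3!·2!/7! = 12/5040
(j±m)!: 2!·2!·1!·2!·2!·3! = 96
prefactor² = (2J+1)·Δ·N² = 48/35
  k=0: +1/(0!·1!·2!·1!·1!·1!) = 1/2
  k=1: −1/(1!·0!·1!·0!·2!·2!) = -1/4
Σ = 1/4  ⇒  CG² = 48/35·1/4² = 3/35
CG = +√(3/35) = +0.292770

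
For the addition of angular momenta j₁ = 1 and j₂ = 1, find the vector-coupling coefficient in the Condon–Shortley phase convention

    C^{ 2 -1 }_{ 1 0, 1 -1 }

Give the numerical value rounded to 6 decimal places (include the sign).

+√(1/2) = +0.707107

√[5·0!2!2!/5! · 1!1!0!2!1!3!] = √(2)
  +(−1)^0/∏(0,0,1,0,1,2)! = 1/2  (running 1/2)
⟨..|..⟩ = √(2)·(1/2) = +0.707107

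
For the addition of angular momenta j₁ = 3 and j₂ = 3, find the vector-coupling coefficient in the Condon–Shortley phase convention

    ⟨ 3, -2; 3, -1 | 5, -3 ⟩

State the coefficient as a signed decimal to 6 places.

√[11·1!5!5!/12! · 1!5!2!4!2!8!] = √(153600)
  +(−1)^0/∏(0,1,5,2,0,3)! = 1/1440  (running 1/1440)
  +(−1)^1/∏(1,0,4,1,1,4)! = -1/576  (running -1/960)
⟨..|..⟩ = √(153600)·(-1/960) = -0.408248

-0.408248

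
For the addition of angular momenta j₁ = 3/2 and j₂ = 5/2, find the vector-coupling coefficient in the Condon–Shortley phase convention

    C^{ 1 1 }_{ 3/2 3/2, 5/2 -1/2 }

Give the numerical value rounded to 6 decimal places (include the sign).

triangle: 3!×0!×2!/6! = 12/720
(j±m)!: 3!×0!×2!×3!×2!×0! = 144
prefactor² = (2J+1)×Δ×N² = 36/5
  k=0: +1/(0!×3!×0!×2!×0!×0!) = 1/12
Σ = 1/12  ⇒  CG² = 36/5×1/12² = 1/20
CG = +√(1/20) = +0.223607

+0.223607  (= +√(1/20))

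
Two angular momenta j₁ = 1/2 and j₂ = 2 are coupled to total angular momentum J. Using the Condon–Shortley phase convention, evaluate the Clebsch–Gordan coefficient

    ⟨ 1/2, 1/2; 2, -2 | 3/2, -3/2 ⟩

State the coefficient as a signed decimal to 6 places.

triangle: 1!*0!*3!/5! = 6/120
(j±m)!: 1!*0!*0!*4!*0!*3! = 144
prefactor² = (2J+1)*Δ*N² = 144/5
  k=0: +1/(0!*1!*0!*0!*0!*3!) = 1/6
Σ = 1/6  ⇒  CG² = 144/5*1/6² = 4/5
CG = +√(4/5) = +0.894427

+√(4/5) ≈ +0.894427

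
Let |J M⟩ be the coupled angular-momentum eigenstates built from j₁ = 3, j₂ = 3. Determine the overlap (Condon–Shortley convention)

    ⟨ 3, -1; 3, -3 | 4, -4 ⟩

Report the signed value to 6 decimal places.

√[9·2!4!4!/11! · 2!4!0!6!0!8!] = √(3981312/11)
  +(−1)^0/∏(0,2,4,0,0,4)! = 1/1152  (running 1/1152)
⟨..|..⟩ = √(3981312/11)·(1/1152) = +0.522233

+0.522233  (= +√(3/11))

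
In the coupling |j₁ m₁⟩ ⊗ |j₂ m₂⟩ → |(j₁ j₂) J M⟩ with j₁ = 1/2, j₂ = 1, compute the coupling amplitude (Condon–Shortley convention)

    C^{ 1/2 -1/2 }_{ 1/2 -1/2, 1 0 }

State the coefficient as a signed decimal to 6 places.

−√(1/3) = -0.577350

triangle: 1!·0!·1!/3! = 1/6
(j±m)!: 0!·1!·1!·1!·0!·1! = 1
prefactor² = (2J+1)·Δ·N² = 1/3
  k=1: −1/(1!·0!·0!·0!·0!·1!) = -1
Σ = -1  ⇒  CG² = 1/3·(-1)² = 1/3
CG = −√(1/3) = -0.577350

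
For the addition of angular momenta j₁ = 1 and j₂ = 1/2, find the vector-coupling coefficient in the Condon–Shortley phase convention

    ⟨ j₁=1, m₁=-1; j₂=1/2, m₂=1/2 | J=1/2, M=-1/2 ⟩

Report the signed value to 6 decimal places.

-0.816497  (= −√(2/3))

j₁+j₂−J=1  J+j₁−j₂=1  J−j₁+j₂=0  j₁+j₂+J+1=3
(j₁±m₁, j₂±m₂, J±M) = (0,2,1,0,0,1)
P² = 2/3
sum k=1..1:
  [1] −1/1 = -1
S = -1
C² = P²·S² = 2/3 ; C = -0.816497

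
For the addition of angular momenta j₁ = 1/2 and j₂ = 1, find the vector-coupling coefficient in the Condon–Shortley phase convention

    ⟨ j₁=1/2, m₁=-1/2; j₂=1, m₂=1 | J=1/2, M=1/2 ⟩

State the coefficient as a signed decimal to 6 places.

−√(2/3) = -0.816497

j₁+j₂−J=1  J+j₁−j₂=0  J−j₁+j₂=1  j₁+j₂+J+1=3
(j₁±m₁, j₂±m₂, J±M) = (0,1,2,0,1,0)
P² = 2/3
sum k=1..1:
  [1] −1/1 = -1
S = -1
C² = P²·S² = 2/3 ; C = -0.816497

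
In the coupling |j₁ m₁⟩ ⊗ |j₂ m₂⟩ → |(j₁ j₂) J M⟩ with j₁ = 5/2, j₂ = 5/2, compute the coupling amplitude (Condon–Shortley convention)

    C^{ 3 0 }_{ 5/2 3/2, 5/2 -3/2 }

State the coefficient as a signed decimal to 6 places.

j₁+j₂−J=2  J+j₁−j₂=3  J−j₁+j₂=3  j₁+j₂+J+1=9
(j₁±m₁, j₂±m₂, J±M) = (4,1,1,4,3,3)
P² = 144/5
sum k=0..1:
  [0] +1/8 = 1/8
  [1] −1/36 = -1/36
S = 7/72
C² = P²·S² = 49/180 ; C = +0.521749

+√(49/180) ≈ +0.521749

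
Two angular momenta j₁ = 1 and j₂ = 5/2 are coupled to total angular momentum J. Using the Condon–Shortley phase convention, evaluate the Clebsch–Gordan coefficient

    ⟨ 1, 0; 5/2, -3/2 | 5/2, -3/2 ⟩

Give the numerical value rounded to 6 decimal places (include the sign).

+√(9/35) = +0.507093

triangle: 1!·1!·4!/7! = 24/5040
(j±m)!: 1!·1!·1!·4!·1!·4! = 576
prefactor² = (2J+1)·Δ·N² = 576/35
  k=0: +1/(0!·1!·1!·1!·0!·3!) = 1/6
  k=1: −1/(1!·0!·0!·0!·1!·4!) = -1/24
Σ = 1/8  ⇒  CG² = 576/35·1/8² = 9/35
CG = +√(9/35) = +0.507093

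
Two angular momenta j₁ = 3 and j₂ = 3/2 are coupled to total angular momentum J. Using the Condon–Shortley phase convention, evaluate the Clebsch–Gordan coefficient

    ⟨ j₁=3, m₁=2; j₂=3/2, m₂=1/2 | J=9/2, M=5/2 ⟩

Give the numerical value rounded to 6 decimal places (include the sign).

+√(1/2) = +0.707107

j₁+j₂−J=0  J+j₁−j₂=6  J−j₁+j₂=3  j₁+j₂+J+1=10
(j₁±m₁, j₂±m₂, J±M) = (5,1,2,1,7,2)
P² = 28800
sum k=0..0:
  [0] +1/240 = 1/240
S = 1/240
C² = P²·S² = 1/2 ; C = +0.707107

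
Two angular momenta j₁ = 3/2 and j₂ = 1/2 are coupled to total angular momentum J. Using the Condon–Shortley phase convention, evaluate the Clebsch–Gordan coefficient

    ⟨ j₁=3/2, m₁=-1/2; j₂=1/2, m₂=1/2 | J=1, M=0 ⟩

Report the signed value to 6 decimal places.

−√(1/2) = -0.707107

triangle: 1!·2!·0!/4! = 2/24
(j±m)!: 1!·2!·1!·0!·1!·1! = 2
prefactor² = (2J+1)·Δ·N² = 1/2
  k=1: −1/(1!·0!·1!·0!·1!·0!) = -1
Σ = -1  ⇒  CG² = 1/2·(-1)² = 1/2
CG = −√(1/2) = -0.707107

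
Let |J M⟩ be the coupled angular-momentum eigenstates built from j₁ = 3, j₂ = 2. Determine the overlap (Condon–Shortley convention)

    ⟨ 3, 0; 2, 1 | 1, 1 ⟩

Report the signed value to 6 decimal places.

j₁+j₂−J=4  J+j₁−j₂=2  J−j₁+j₂=0  j₁+j₂+J+1=7
(j₁±m₁, j₂±m₂, J±M) = (3,3,3,1,2,0)
P² = 432/35
sum k=3..3:
  [3] −1/12 = -1/12
S = -1/12
C² = P²·S² = 3/35 ; C = -0.292770

−√(3/35) = -0.292770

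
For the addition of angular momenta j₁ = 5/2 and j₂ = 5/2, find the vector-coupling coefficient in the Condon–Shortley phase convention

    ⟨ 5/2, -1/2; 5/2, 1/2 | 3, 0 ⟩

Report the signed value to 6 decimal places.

−√(4/45) ≈ -0.298142

j₁+j₂−J=2  J+j₁−j₂=3  J−j₁+j₂=3  j₁+j₂+J+1=9
(j₁±m₁, j₂±m₂, J±M) = (2,3,3,2,3,3)
P² = 36/5
sum k=0..2:
  [0] +1/72 = 1/72
  [1] −1/4 = -1/4
  [2] +1/8 = 1/8
S = -1/9
C² = P²·S² = 4/45 ; C = -0.298142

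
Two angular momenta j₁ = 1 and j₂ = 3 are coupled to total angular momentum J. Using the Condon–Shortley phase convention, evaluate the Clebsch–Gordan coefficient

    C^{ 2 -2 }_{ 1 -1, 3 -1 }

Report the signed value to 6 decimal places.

+√(1/21) = +0.218218

triangle: 2!×0!×4!/7! = 48/5040
(j±m)!: 0!×2!×2!×4!×0!×4! = 2304
prefactor² = (2J+1)×Δ×N² = 768/7
  k=2: +1/(2!×0!×0!×0!×0!×4!) = 1/48
Σ = 1/48  ⇒  CG² = 768/7×1/48² = 1/21
CG = +√(1/21) = +0.218218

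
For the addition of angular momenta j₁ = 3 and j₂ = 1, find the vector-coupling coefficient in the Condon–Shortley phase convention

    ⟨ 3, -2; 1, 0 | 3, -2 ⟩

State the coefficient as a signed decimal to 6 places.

-0.577350  (= −√(1/3))

√[7·1!5!1!/8! · 1!5!1!1!1!5!] = √(300)
  +(−1)^0/∏(0,1,5,1,0,0)! = 1/120  (running 1/120)
  +(−1)^1/∏(1,0,4,0,1,1)! = -1/24  (running -1/30)
⟨..|..⟩ = √(300)·(-1/30) = -0.577350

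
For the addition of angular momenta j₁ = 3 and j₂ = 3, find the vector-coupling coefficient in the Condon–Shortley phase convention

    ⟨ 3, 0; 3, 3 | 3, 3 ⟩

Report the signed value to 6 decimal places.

√[7·3!3!3!/10! · 3!3!6!0!6!0!] = √(7776)
  +(−1)^3/∏(3,0,0,3,3,0)! = -1/216  (running -1/216)
⟨..|..⟩ = √(7776)·(-1/216) = -0.408248

−√(1/6) = -0.408248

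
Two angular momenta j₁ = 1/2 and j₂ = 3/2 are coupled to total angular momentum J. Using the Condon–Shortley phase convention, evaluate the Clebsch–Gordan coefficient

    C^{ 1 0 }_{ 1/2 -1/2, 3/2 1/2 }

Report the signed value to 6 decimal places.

√[3·1!0!2!/4! · 0!1!2!1!1!1!] = √(1/2)
  +(−1)^1/∏(1,0,0,1,0,1)! = -1  (running -1)
⟨..|..⟩ = √(1/2)·(-1) = -0.707107

-0.707107  (= −√(1/2))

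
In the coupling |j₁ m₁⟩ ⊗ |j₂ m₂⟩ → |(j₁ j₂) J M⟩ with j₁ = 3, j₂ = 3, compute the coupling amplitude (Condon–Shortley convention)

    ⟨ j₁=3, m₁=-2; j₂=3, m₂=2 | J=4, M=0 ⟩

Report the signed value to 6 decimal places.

+√(7/22) ≈ +0.564076

√[9·2!4!4!/11! · 1!5!5!1!4!4!] = √(165888/77)
  +(−1)^1/∏(1,1,4,4,0,0)! = -1/576  (running -1/576)
  +(−1)^2/∏(2,0,3,3,1,1)! = 1/72  (running 7/576)
⟨..|..⟩ = √(165888/77)·(7/576) = +0.564076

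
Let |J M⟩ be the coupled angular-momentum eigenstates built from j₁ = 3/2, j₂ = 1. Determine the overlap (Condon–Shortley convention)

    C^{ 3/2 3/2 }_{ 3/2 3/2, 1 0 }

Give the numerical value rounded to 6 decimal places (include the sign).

+√(3/5) ≈ +0.774597

j₁+j₂−J=1  J+j₁−j₂=2  J−j₁+j₂=1  j₁+j₂+J+1=5
(j₁±m₁, j₂±m₂, J±M) = (3,0,1,1,3,0)
P² = 12/5
sum k=0..0:
  [0] +1/2 = 1/2
S = 1/2
C² = P²·S² = 3/5 ; C = +0.774597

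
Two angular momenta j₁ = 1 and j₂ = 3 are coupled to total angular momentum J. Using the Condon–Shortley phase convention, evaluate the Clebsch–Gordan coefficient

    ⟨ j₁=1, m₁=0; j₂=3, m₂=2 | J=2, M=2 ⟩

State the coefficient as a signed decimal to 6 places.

triangle: 2!×0!×4!/7! = 48/5040
(j±m)!: 1!×1!×5!×1!×4!×0! = 2880
prefactor² = (2J+1)×Δ×N² = 960/7
  k=1: −1/(1!×1!×0!×4!×0!×0!) = -1/24
Σ = -1/24  ⇒  CG² = 960/7×(-1/24)² = 5/21
CG = −√(5/21) = -0.487950

-0.487950  (= −√(5/21))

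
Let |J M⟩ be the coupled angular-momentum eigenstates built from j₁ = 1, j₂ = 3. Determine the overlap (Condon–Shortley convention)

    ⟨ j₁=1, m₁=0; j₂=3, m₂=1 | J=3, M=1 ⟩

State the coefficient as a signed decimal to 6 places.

-0.288675

√[7·1!1!5!/8! · 1!1!4!2!4!2!] = √(48)
  +(−1)^0/∏(0,1,1,4,0,1)! = 1/24  (running 1/24)
  +(−1)^1/∏(1,0,0,3,1,2)! = -1/12  (running -1/24)
⟨..|..⟩ = √(48)·(-1/24) = -0.288675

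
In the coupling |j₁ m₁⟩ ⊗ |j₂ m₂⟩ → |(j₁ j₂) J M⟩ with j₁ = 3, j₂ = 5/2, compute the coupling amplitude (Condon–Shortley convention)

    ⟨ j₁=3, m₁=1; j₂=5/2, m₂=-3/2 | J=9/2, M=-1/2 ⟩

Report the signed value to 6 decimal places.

+√(35/99) = +0.594588

j₁+j₂−J=1  J+j₁−j₂=5  J−j₁+j₂=4  j₁+j₂+J+1=11
(j₁±m₁, j₂±m₂, J±M) = (4,2,1,4,4,5)
P² = 184320/77
sum k=0..1:
  [0] +1/72 = 1/72
  [1] −1/576 = -1/576
S = 7/576
C² = P²·S² = 35/99 ; C = +0.594588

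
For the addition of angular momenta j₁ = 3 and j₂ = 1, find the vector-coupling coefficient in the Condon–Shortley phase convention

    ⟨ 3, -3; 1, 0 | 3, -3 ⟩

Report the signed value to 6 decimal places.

-0.866025  (= −√(3/4))

triangle: 1!·5!·1!/8! = 120/40320
(j±m)!: 0!·6!·1!·1!·0!·6! = 518400
prefactor² = (2J+1)·Δ·N² = 10800
  k=1: −1/(1!·0!·5!·0!·0!·1!) = -1/120
Σ = -1/120  ⇒  CG² = 10800·(-1/120)² = 3/4
CG = −√(3/4) = -0.866025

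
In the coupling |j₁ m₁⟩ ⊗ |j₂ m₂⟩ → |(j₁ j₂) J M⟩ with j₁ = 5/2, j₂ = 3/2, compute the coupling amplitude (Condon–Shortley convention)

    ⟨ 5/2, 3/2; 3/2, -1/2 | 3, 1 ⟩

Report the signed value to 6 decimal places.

+0.639010

triangle: 1!×4!×2!/8! = 48/40320
(j±m)!: 4!×1!×1!×2!×4!×2! = 2304
prefactor² = (2J+1)×Δ×N² = 96/5
  k=0: +1/(0!×1!×1!×1!×3!×1!) = 1/6
  k=1: −1/(1!×0!×0!×0!×4!×2!) = -1/48
Σ = 7/48  ⇒  CG² = 96/5×7/48² = 49/120
CG = +√(49/120) = +0.639010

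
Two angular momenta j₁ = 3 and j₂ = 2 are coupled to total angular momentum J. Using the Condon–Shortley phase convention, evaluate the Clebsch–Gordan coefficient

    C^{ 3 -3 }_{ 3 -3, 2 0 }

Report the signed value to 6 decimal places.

+√(5/12) ≈ +0.645497

j₁+j₂−J=2  J+j₁−j₂=4  J−j₁+j₂=2  j₁+j₂+J+1=9
(j₁±m₁, j₂±m₂, J±M) = (0,6,2,2,0,6)
P² = 3840
sum k=2..2:
  [2] +1/96 = 1/96
S = 1/96
C² = P²·S² = 5/12 ; C = +0.645497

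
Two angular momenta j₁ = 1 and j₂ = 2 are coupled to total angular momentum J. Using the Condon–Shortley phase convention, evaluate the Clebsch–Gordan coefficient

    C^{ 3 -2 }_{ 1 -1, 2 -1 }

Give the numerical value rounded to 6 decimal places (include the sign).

j₁+j₂−J=0  J+j₁−j₂=2  J−j₁+j₂=4  j₁+j₂+J+1=7
(j₁±m₁, j₂±m₂, J±M) = (0,2,1,3,1,5)
P² = 96
sum k=0..0:
  [0] +1/12 = 1/12
S = 1/12
C² = P²·S² = 2/3 ; C = +0.816497

+√(2/3) ≈ +0.816497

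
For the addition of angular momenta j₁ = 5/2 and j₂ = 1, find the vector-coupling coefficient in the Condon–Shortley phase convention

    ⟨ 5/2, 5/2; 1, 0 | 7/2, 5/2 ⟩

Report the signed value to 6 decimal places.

+√(2/7) ≈ +0.534522

√[8·0!5!2!/8! · 5!0!1!1!6!1!] = √(28800/7)
  +(−1)^0/∏(0,0,0,1,5,1)! = 1/120  (running 1/120)
⟨..|..⟩ = √(28800/7)·(1/120) = +0.534522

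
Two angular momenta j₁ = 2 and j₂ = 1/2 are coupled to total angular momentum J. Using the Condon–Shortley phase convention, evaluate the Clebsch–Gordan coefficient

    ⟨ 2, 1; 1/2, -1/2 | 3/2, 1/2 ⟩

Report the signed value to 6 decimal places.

+√(3/5) ≈ +0.774597

triangle: 1!*3!*0!/5! = 6/120
(j±m)!: 3!*1!*0!*1!*2!*1! = 12
prefactor² = (2J+1)*Δ*N² = 12/5
  k=0: +1/(0!*1!*1!*0!*2!*0!) = 1/2
Σ = 1/2  ⇒  CG² = 12/5*1/2² = 3/5
CG = +√(3/5) = +0.774597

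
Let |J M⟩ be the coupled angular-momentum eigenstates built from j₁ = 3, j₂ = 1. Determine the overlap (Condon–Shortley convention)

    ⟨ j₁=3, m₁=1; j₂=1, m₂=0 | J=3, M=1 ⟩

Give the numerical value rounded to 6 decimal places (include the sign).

+√(1/12) = +0.288675

j₁+j₂−J=1  J+j₁−j₂=5  J−j₁+j₂=1  j₁+j₂+J+1=8
(j₁±m₁, j₂±m₂, J±M) = (4,2,1,1,4,2)
P² = 48
sum k=0..1:
  [0] +1/12 = 1/12
  [1] −1/24 = -1/24
S = 1/24
C² = P²·S² = 1/12 ; C = +0.288675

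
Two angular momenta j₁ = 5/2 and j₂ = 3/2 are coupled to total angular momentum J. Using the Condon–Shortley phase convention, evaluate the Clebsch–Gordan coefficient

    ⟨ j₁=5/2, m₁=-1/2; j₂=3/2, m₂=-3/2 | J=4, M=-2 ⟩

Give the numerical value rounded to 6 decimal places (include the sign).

triangle: 0!×5!×3!/9! = 720/362880
(j±m)!: 2!×3!×0!×3!×2!×6! = 103680
prefactor² = (2J+1)×Δ×N² = 12960/7
  k=0: +1/(0!×0!×3!×0!×2!×3!) = 1/72
Σ = 1/72  ⇒  CG² = 12960/7×1/72² = 5/14
CG = +√(5/14) = +0.597614

+√(5/14) = +0.597614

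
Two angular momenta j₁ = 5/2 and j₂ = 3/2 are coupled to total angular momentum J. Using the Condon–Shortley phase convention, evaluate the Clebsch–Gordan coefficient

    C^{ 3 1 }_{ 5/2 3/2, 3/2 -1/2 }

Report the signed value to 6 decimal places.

+0.639010

j₁+j₂−J=1  J+j₁−j₂=4  J−j₁+j₂=2  j₁+j₂+J+1=8
(j₁±m₁, j₂±m₂, J±M) = (4,1,1,2,4,2)
P² = 96/5
sum k=0..1:
  [0] +1/6 = 1/6
  [1] −1/48 = -1/48
S = 7/48
C² = P²·S² = 49/120 ; C = +0.639010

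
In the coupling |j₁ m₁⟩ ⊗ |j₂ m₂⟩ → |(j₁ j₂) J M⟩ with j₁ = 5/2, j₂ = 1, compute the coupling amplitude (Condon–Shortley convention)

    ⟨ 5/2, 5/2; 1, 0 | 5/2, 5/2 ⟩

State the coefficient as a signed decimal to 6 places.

j₁+j₂−J=1  J+j₁−j₂=4  J−j₁+j₂=1  j₁+j₂+J+1=7
(j₁±m₁, j₂±m₂, J±M) = (5,0,1,1,5,0)
P² = 2880/7
sum k=0..0:
  [0] +1/24 = 1/24
S = 1/24
C² = P²·S² = 5/7 ; C = +0.845154

+0.845154  (= +√(5/7))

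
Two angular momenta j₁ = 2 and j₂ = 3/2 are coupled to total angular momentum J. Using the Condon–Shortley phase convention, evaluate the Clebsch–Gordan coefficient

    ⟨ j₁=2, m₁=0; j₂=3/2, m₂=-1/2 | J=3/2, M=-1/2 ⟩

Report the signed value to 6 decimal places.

-0.447214  (= −√(1/5))

j₁+j₂−J=2  J+j₁−j₂=2  J−j₁+j₂=1  j₁+j₂+J+1=6
(j₁±m₁, j₂±m₂, J±M) = (2,2,1,2,1,2)
P² = 16/45
sum k=0..1:
  [0] +1/4 = 1/4
  [1] −1/1 = -1
S = -3/4
C² = P²·S² = 1/5 ; C = -0.447214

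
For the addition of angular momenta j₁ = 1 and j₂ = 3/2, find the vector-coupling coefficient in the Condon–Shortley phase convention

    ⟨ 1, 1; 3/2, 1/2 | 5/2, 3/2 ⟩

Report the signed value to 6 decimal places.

j₁+j₂−J=0  J+j₁−j₂=2  J−j₁+j₂=3  j₁+j₂+J+1=6
(j₁±m₁, j₂±m₂, J±M) = (2,0,2,1,4,1)
P² = 48/5
sum k=0..0:
  [0] +1/4 = 1/4
S = 1/4
C² = P²·S² = 3/5 ; C = +0.774597

+√(3/5) = +0.774597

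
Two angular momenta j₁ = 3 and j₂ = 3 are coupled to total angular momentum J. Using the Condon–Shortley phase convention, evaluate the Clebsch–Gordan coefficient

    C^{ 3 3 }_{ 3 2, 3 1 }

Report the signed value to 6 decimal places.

-0.577350

j₁+j₂−J=3  J+j₁−j₂=3  J−j₁+j₂=3  j₁+j₂+J+1=10
(j₁±m₁, j₂±m₂, J±M) = (5,1,4,2,6,0)
P² = 1728
sum k=1..1:
  [1] −1/72 = -1/72
S = -1/72
C² = P²·S² = 1/3 ; C = -0.577350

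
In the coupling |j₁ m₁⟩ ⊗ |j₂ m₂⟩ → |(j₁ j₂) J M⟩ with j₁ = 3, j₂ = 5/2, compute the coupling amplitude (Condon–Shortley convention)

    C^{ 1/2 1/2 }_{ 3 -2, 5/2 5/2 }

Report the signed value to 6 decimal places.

−√(1/21) ≈ -0.218218

triangle: 5!*1!*0!/7! = 120/5040
(j±m)!: 1!*5!*5!*0!*1!*0! = 14400
prefactor² = (2J+1)*Δ*N² = 4800/7
  k=5: −1/(5!*0!*0!*0!*1!*0!) = -1/120
Σ = -1/120  ⇒  CG² = 4800/7*(-1/120)² = 1/21
CG = −√(1/21) = -0.218218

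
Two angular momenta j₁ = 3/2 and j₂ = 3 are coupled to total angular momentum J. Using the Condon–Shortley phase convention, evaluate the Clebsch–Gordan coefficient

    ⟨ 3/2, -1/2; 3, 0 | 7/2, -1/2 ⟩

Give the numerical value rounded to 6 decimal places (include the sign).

√[8·1!2!5!/9! · 1!2!3!3!3!4!] = √(384/7)
  +(−1)^0/∏(0,1,2,3,0,2)! = 1/24  (running 1/24)
  +(−1)^1/∏(1,0,1,2,1,3)! = -1/12  (running -1/24)
⟨..|..⟩ = √(384/7)·(-1/24) = -0.308607

−√(2/21) = -0.308607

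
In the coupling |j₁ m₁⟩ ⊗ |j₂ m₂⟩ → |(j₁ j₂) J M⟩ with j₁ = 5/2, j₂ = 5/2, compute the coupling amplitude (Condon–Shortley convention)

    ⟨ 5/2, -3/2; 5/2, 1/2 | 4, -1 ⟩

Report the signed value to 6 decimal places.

-0.597614

√[9·1!4!4!/10! · 1!4!3!2!3!5!] = √(10368/35)
  +(−1)^0/∏(0,1,4,3,0,1)! = 1/144  (running 1/144)
  +(−1)^1/∏(1,0,3,2,1,2)! = -1/24  (running -5/144)
⟨..|..⟩ = √(10368/35)·(-5/144) = -0.597614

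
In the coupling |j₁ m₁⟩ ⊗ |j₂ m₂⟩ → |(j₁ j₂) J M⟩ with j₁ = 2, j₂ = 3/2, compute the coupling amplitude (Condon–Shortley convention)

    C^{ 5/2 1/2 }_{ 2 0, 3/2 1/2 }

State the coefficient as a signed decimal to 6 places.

√[6·1!3!2!/7! · 2!2!2!1!3!2!] = √(48/35)
  +(−1)^0/∏(0,1,2,2,1,0)! = 1/4  (running 1/4)
  +(−1)^1/∏(1,0,1,1,2,1)! = -1/2  (running -1/4)
⟨..|..⟩ = √(48/35)·(-1/4) = -0.292770

−√(3/35) ≈ -0.292770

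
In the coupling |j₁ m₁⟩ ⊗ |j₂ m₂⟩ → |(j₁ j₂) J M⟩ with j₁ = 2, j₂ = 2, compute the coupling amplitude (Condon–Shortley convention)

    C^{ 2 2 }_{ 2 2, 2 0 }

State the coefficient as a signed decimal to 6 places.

√[5·2!2!2!/7! · 4!0!2!2!4!0!] = √(128/7)
  +(−1)^0/∏(0,2,0,2,2,0)! = 1/8  (running 1/8)
⟨..|..⟩ = √(128/7)·(1/8) = +0.534522

+0.534522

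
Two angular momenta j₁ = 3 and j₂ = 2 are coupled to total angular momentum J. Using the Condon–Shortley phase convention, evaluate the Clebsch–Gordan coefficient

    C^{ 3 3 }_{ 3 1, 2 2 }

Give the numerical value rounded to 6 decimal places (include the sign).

j₁+j₂−J=2  J+j₁−j₂=4  J−j₁+j₂=2  j₁+j₂+J+1=9
(j₁±m₁, j₂±m₂, J±M) = (4,2,4,0,6,0)
P² = 1536
sum k=2..2:
  [2] +1/96 = 1/96
S = 1/96
C² = P²·S² = 1/6 ; C = +0.408248

+√(1/6) = +0.408248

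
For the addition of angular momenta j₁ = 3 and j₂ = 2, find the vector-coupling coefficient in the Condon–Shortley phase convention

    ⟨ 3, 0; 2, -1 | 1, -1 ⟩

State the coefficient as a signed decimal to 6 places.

-0.292770

j₁+j₂−J=4  J+j₁−j₂=2  J−j₁+j₂=0  j₁+j₂+J+1=7
(j₁±m₁, j₂±m₂, J±M) = (3,3,1,3,0,2)
P² = 432/35
sum k=1..1:
  [1] −1/12 = -1/12
S = -1/12
C² = P²·S² = 3/35 ; C = -0.292770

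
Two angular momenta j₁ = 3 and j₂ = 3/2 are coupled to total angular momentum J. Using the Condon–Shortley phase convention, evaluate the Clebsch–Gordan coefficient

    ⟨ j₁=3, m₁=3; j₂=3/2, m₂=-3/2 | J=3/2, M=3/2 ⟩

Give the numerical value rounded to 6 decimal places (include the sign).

j₁+j₂−J=3  J+j₁−j₂=3  J−j₁+j₂=0  j₁+j₂+J+1=7
(j₁±m₁, j₂±m₂, J±M) = (6,0,0,3,3,0)
P² = 5184/7
sum k=0..0:
  [0] +1/36 = 1/36
S = 1/36
C² = P²·S² = 4/7 ; C = +0.755929

+0.755929  (= +√(4/7))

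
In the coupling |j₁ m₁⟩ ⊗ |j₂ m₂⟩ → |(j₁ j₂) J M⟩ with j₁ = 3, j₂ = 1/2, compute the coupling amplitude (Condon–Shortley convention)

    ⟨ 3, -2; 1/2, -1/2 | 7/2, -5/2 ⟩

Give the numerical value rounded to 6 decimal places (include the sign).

triangle: 0!×6!×1!/8! = 720/40320
(j±m)!: 1!×5!×0!×1!×1!×6! = 86400
prefactor² = (2J+1)×Δ×N² = 86400/7
  k=0: +1/(0!×0!×5!×0!×1!×1!) = 1/120
Σ = 1/120  ⇒  CG² = 86400/7×1/120² = 6/7
CG = +√(6/7) = +0.925820

+√(6/7) ≈ +0.925820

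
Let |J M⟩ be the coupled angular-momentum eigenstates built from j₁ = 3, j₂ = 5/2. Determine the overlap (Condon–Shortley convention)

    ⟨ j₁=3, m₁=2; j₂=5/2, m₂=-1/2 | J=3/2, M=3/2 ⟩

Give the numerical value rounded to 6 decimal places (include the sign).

triangle: 4!*2!*1!/8! = 48/40320
(j±m)!: 5!*1!*2!*3!*3!*0! = 8640
prefactor² = (2J+1)*Δ*N² = 288/7
  k=1: −1/(1!*3!*0!*1!*2!*0!) = -1/12
Σ = -1/12  ⇒  CG² = 288/7*(-1/12)² = 2/7
CG = −√(2/7) = -0.534522

-0.534522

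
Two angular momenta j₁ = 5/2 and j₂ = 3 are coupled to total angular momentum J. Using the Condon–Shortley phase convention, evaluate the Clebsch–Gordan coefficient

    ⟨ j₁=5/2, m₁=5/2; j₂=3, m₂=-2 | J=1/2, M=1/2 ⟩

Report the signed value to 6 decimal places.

+√(1/21) ≈ +0.218218

j₁+j₂−J=5  J+j₁−j₂=0  J−j₁+j₂=1  j₁+j₂+J+1=7
(j₁±m₁, j₂±m₂, J±M) = (5,0,1,5,1,0)
P² = 4800/7
sum k=0..0:
  [0] +1/120 = 1/120
S = 1/120
C² = P²·S² = 1/21 ; C = +0.218218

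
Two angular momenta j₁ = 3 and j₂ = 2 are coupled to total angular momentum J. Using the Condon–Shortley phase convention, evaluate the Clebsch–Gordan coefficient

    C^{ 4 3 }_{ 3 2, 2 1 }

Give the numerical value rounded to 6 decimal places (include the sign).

+√(1/20) = +0.223607

√[9·1!5!3!/10! · 5!1!3!1!7!1!] = √(6480)
  +(−1)^0/∏(0,1,1,3,4,0)! = 1/144  (running 1/144)
  +(−1)^1/∏(1,0,0,2,5,1)! = -1/240  (running 1/360)
⟨..|..⟩ = √(6480)·(1/360) = +0.223607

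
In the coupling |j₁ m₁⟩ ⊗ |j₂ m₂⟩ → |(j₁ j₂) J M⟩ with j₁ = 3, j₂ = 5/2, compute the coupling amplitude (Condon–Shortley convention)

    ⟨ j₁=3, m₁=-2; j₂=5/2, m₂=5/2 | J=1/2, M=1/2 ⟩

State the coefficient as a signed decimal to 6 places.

√[2·5!1!0!/7! · 1!5!5!0!1!0!] = √(4800/7)
  +(−1)^5/∏(5,0,0,0,1,0)! = -1/120  (running -1/120)
⟨..|..⟩ = √(4800/7)·(-1/120) = -0.218218

−√(1/21) = -0.218218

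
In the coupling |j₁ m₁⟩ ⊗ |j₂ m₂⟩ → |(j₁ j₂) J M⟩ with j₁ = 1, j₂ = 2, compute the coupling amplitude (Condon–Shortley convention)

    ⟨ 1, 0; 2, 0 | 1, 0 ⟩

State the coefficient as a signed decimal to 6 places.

triangle: 2!*0!*2!/5! = 4/120
(j±m)!: 1!*1!*2!*2!*1!*1! = 4
prefactor² = (2J+1)*Δ*N² = 2/5
  k=1: −1/(1!*1!*0!*1!*0!*1!) = -1
Σ = -1  ⇒  CG² = 2/5*(-1)² = 2/5
CG = −√(2/5) = -0.632456

−√(2/5) ≈ -0.632456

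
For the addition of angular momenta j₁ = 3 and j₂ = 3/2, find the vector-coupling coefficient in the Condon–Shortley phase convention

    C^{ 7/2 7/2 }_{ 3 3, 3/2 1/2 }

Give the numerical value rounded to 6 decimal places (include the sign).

+0.816497  (= +√(2/3))

j₁+j₂−J=1  J+j₁−j₂=5  J−j₁+j₂=2  j₁+j₂+J+1=9
(j₁±m₁, j₂±m₂, J±M) = (6,0,2,1,7,0)
P² = 38400
sum k=0..0:
  [0] +1/240 = 1/240
S = 1/240
C² = P²·S² = 2/3 ; C = +0.816497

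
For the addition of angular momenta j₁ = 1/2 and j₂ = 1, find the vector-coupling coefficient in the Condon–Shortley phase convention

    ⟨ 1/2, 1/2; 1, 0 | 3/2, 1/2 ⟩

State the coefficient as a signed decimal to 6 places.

+√(2/3) = +0.816497

triangle: 0!·1!·2!/4! = 2/24
(j±m)!: 1!·0!·1!·1!·2!·1! = 2
prefactor² = (2J+1)·Δ·N² = 2/3
  k=0: +1/(0!·0!·0!·1!·1!·1!) = 1
Σ = 1  ⇒  CG² = 2/3·1² = 2/3
CG = +√(2/3) = +0.816497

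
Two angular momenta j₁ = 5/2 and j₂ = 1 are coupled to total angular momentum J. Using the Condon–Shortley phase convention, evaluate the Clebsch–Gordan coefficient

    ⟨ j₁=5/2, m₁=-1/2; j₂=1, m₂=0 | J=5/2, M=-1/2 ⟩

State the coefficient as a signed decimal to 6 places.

j₁+j₂−J=1  J+j₁−j₂=4  J−j₁+j₂=1  j₁+j₂+J+1=7
(j₁±m₁, j₂±m₂, J±M) = (2,3,1,1,2,3)
P² = 144/35
sum k=0..1:
  [0] +1/6 = 1/6
  [1] −1/4 = -1/4
S = -1/12
C² = P²·S² = 1/35 ; C = -0.169031

-0.169031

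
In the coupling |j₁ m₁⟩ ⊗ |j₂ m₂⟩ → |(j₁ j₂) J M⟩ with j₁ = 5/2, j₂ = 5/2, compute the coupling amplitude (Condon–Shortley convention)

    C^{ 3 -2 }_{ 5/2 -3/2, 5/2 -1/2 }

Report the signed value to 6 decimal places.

√[7·2!3!3!/9! · 1!4!2!3!1!5!] = √(48)
  +(−1)^1/∏(1,1,3,1,0,2)! = -1/12  (running -1/12)
  +(−1)^2/∏(2,0,2,0,1,3)! = 1/24  (running -1/24)
⟨..|..⟩ = √(48)·(-1/24) = -0.288675

-0.288675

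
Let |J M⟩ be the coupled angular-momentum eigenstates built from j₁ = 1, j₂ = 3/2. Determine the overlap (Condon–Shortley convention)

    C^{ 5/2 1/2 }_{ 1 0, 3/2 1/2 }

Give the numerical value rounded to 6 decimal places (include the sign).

+0.774597  (= +√(3/5))

triangle: 0!*2!*3!/6! = 12/720
(j±m)!: 1!*1!*2!*1!*3!*2! = 24
prefactor² = (2J+1)*Δ*N² = 12/5
  k=0: +1/(0!*0!*1!*2!*1!*1!) = 1/2
Σ = 1/2  ⇒  CG² = 12/5*1/2² = 3/5
CG = +√(3/5) = +0.774597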